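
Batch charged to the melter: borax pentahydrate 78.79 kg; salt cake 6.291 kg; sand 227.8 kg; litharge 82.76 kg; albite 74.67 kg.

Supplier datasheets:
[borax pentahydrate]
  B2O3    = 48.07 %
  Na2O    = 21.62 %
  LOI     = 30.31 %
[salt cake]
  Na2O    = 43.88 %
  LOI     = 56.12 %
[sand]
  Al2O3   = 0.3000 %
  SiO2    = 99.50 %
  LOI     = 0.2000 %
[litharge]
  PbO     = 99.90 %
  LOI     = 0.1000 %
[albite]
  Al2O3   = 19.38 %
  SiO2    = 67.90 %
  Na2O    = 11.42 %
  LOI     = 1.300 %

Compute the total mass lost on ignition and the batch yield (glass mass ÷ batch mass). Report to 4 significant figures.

LOI loss = 28.92 kg; glass = 441.4 kg; yield = 93.85%

The working math holds full precision through every step. The intermediate values are printed rounded off to 4 significant figures across the worked steps. Each reported result is rounded exactly once. The derived quantities (the totals, net glass mass, LOI, the five compositions, the yield) are carried at full precision starting from the weights on 441.4 kg of glass precisely as stated by either problem or answer.
Loss on ignition, line by line:
  borax pentahydrate: 78.79 × 0.3031 = 23.88 kg
  salt cake: 6.291 × 0.5612 = 3.531 kg
  sand: 227.8 × 0.002000 = 0.4556 kg
  litharge: 82.76 × 0.001000 = 0.08276 kg
  albite: 74.67 × 0.01300 = 0.9707 kg
Total LOI = 28.92 kg
Glass = batch − LOI = 470.3 − 28.92 = 441.4 kg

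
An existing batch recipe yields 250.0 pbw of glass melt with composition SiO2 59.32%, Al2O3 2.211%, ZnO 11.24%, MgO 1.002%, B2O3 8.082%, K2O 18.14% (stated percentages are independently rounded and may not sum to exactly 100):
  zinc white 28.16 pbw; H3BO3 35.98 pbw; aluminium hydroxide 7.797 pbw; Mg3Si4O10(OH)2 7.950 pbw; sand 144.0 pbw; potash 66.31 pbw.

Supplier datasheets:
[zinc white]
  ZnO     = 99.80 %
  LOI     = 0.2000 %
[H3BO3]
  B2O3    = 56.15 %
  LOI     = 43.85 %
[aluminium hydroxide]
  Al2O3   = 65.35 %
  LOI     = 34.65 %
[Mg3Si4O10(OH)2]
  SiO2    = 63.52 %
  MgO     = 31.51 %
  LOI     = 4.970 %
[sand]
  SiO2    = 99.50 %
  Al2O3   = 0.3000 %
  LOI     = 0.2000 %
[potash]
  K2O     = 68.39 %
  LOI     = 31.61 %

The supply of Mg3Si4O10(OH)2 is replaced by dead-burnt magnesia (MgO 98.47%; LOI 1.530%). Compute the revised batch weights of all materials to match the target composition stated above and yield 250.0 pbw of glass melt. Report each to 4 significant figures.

Full precision is maintained in every operation. Intermediates are displayed (rounded to 4 significant digits) within the worked lines. A single rounding completes each reported number. Derived quantities, which include net glass mass, LOI, the six compositions, the yield, the totals, are carried in full float precision, precisely as stated by problem or answer, from the batch weights on 250.0 pbw of glass.
Oxide mass targets, per 250.0 pbw glass melt:
  SiO2: 59.32% × 250.0 = 148.3 pbw
  Al2O3: 2.211% × 250.0 = 5.528 pbw
  ZnO: 11.24% × 250.0 = 28.10 pbw
  MgO: 1.002% × 250.0 = 2.505 pbw
  B2O3: 8.082% × 250.0 = 20.21 pbw
  K2O: 18.14% × 250.0 = 45.35 pbw
Sums-versus-targets review per the reported batch figures, on the stated basis (sums match the target masses exact up to rounding of places):
  SiO2: 149.0·0.9950 = 148.3 pbw (target 148.3 pbw)
  Al2O3: 7.774·0.6535 + 149.0·0.003000 = 5.527 pbw (target 5.528 pbw)
  ZnO: 28.16·0.9980 = 28.10 pbw (target 28.10 pbw)
  MgO: 2.544·0.9847 = 2.505 pbw (target 2.505 pbw)
  B2O3: 35.98·0.5615 = 20.20 pbw (target 20.21 pbw)
  K2O: 66.31·0.6839 = 45.35 pbw (target 45.35 pbw)
Glass mass check: whole batch net of LOI = 249.9 pbw (oxide target masses add up to 250.0 pbw; the stated basis being 250.0 pbw — rounding explains the deltas).
Batch total: Σ batch = 289.8 pbw; the LOI term Σ batch·LOI equals 39.82 pbw; glass ÷ batch gives a yield of 86.26%.

Revised batch per 250.0 pbw glass melt:
  zinc white: 28.16 pbw
  H3BO3: 35.98 pbw
  aluminium hydroxide: 7.774 pbw
  dead-burnt magnesia: 2.544 pbw
  sand: 149.0 pbw
  potash: 66.31 pbw
Total batch = 289.8 pbw; LOI loss = 39.82 pbw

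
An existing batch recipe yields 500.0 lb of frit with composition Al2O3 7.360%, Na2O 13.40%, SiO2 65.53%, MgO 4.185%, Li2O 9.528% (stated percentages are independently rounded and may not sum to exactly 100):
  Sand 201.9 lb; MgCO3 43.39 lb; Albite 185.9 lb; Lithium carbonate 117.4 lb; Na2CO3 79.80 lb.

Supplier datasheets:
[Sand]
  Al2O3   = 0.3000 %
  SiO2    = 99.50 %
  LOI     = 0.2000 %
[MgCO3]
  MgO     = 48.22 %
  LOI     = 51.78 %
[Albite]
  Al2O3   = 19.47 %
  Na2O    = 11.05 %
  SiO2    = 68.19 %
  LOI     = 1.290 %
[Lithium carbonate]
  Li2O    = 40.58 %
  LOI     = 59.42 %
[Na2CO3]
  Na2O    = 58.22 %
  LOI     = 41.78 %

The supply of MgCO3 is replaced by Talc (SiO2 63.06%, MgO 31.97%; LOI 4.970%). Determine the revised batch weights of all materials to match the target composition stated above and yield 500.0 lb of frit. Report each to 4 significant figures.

Working values are shown, rounded to four significant digits, on the page; the whole derivation holds exact precision from first step to last; each reported number takes a single rounding. All derived quantities (the yield, five oxide percentages, LOI, net glass mass, the totals) are carried from the weighed amounts per 500.0 lb of glass in full precision, exactly as shown in the question or the answer.
The oxide mass targets at 500.0 lb frit:
  Al2O3: 7.360% × 500.0 = 36.80 lb
  Na2O: 13.40% × 500.0 = 67.00 lb
  SiO2: 65.53% × 500.0 = 327.6 lb
  MgO: 4.185% × 500.0 = 20.92 lb
  Li2O: 9.528% × 500.0 = 47.64 lb
Sums-versus-targets review given the weights on record, under the basis named above (delivered sums recover each target up to rounding of the answer):
  Al2O3: 160.0·0.003000 + 186.5·0.1947 = 36.79 lb (target 36.80 lb)
  Na2O: 186.5·0.1105 + 79.68·0.5822 = 67.00 lb (target 67.00 lb)
  SiO2: 160.0·0.9950 + 65.45·0.6306 + 186.5·0.6819 = 327.6 lb (target 327.6 lb)
  MgO: 65.45·0.3197 = 20.92 lb (target 20.92 lb)
  Li2O: 117.4·0.4058 = 47.64 lb (target 47.64 lb)
Glass mass check: total batch − LOI = 500.0 lb (summing oxide targets gives 500.0 lb; against the stated basis, 500.0 lb — gaps are rounding artifacts).
Total batch = Σ batch = 609.0 lb; LOI removed, Σ of batch·LOI: 109.0 lb; yield, glass over the total, = 82.10%.

Revised batch per 500.0 lb frit:
  Sand: 160.0 lb
  Talc: 65.45 lb
  Albite: 186.5 lb
  Lithium carbonate: 117.4 lb
  Na2CO3: 79.68 lb
Total batch = 609.0 lb; LOI loss = 109.0 lb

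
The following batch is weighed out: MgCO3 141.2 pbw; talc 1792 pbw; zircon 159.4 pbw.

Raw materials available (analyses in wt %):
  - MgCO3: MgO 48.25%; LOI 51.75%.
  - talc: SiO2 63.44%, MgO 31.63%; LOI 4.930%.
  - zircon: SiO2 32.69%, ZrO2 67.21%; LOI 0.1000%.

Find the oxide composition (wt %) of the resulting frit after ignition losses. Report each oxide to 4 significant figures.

The intermediate values are shown (rounded to 4 significant figures) as written — the whole derivation holds full float precision through every step. Each reported result undergoes a single rounding; the derived quantities, which include net glass mass, ignition loss, yield, three oxide percentages, the totals, are re-derived at exact precision, as given in problem or answer, starting from the weights at 1931 pbw of glass.
Per-oxide mass from batch:
  SiO2: 1792·0.6344 + 159.4·0.3269 = 1189 pbw
  MgO: 141.2·0.4825 + 1792·0.3163 = 634.9 pbw
  ZrO2: 159.4·0.6721 = 107.1 pbw
LOI: 141.2·0.5175 + 1792·0.04930 + 159.4·0.001000 = 161.6 pbw
The glass mass, total less LOI, = 2093 − 161.6 = 1931 pbw (= Σ oxide masses)
each oxide over glass, ×100, is wt %

Glass mass = 1931 pbw (batch 2093 − LOI 161.6).
Composition: SiO2 61.57%, MgO 32.88%, ZrO2 5.548%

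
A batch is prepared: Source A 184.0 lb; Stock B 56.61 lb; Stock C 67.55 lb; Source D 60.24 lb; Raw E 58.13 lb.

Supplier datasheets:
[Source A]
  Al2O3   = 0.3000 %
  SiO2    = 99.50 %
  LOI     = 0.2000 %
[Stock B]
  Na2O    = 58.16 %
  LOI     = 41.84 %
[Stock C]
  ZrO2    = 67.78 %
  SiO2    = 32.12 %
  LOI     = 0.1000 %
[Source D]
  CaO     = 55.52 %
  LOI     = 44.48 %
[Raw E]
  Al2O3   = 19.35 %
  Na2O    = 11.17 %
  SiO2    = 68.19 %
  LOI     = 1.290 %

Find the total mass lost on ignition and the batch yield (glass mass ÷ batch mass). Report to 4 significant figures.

Values along the way are shown (rounded to four significant figures) as written — all arithmetic keeps full precision all the way through — a single rounding yields each reported value. Derived quantities, which include the yield, totals, LOI, net glass mass, the five compositions, are carried at full precision, as they appear in the problem or answer text, from the batch weights for 374.9 lb of glass.
Loss on ignition, line by line:
  Source A: 184.0 × 0.002000 = 0.3680 lb
  Stock B: 56.61 × 0.4184 = 23.69 lb
  Stock C: 67.55 × 0.001000 = 0.06755 lb
  Source D: 60.24 × 0.4448 = 26.79 lb
  Raw E: 58.13 × 0.01290 = 0.7499 lb
Total LOI = 51.67 lb
Glass = batch − LOI = 426.5 − 51.67 = 374.9 lb

LOI loss = 51.67 lb; glass = 374.9 lb; yield = 87.89%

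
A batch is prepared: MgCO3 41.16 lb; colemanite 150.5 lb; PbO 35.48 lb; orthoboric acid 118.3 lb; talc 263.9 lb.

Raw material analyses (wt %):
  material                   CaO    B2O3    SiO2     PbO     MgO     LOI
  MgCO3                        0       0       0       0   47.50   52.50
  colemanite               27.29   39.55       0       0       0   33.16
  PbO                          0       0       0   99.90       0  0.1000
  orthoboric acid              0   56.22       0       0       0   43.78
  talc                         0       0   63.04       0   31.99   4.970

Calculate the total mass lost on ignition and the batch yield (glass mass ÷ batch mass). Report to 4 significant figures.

Each numeric step maintains full precision through every step; rounding to 4 significant digits applies to each in-between result as displayed; exactly one rounding is applied to each reported number; derived quantities (the five compositions, totals, LOI, glass mass, yield) are rebuilt at exact precision from the batch weights per 472.9 lb of glass exactly as shown in the question or the answer.
Each material's LOI contribution:
  MgCO3: 41.16 × 0.5250 = 21.61 lb
  colemanite: 150.5 × 0.3316 = 49.91 lb
  PbO: 35.48 × 0.001000 = 0.03548 lb
  orthoboric acid: 118.3 × 0.4378 = 51.79 lb
  talc: 263.9 × 0.04970 = 13.12 lb
Total LOI = 136.5 lb
Glass = batch − LOI = 609.3 − 136.5 = 472.9 lb

LOI loss = 136.5 lb; glass = 472.9 lb; yield = 77.61%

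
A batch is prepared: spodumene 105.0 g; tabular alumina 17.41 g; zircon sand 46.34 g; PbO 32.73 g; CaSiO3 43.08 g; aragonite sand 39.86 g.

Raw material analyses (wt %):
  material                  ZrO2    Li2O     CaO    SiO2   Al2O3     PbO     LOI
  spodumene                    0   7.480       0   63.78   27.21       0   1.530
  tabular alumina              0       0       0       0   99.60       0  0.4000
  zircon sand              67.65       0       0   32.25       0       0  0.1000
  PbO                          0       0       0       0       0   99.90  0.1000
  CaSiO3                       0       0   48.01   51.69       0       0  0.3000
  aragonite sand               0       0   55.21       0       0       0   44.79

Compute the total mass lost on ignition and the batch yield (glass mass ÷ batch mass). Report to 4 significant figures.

LOI loss = 19.74 g; glass = 264.7 g; yield = 93.06%

Intermediates are printed, rounded to 4 significant figures, between the steps; the whole derivation runs at exact precision end to end — every reported value sees exactly one rounding. The derived quantities are re-derived from the weighed amounts at 264.7 g of glass at full float precision (six oxide percentages, ignition loss, glass mass, the yield, the totals) as written in either problem or answer.
Material-by-material LOI:
  spodumene: 105.0 × 0.01530 = 1.607 g
  tabular alumina: 17.41 × 0.004000 = 0.06964 g
  zircon sand: 46.34 × 0.001000 = 0.04634 g
  PbO: 32.73 × 0.001000 = 0.03273 g
  CaSiO3: 43.08 × 0.003000 = 0.1292 g
  aragonite sand: 39.86 × 0.4479 = 17.85 g
Total LOI = 19.74 g
Glass = batch − LOI = 284.4 − 19.74 = 264.7 g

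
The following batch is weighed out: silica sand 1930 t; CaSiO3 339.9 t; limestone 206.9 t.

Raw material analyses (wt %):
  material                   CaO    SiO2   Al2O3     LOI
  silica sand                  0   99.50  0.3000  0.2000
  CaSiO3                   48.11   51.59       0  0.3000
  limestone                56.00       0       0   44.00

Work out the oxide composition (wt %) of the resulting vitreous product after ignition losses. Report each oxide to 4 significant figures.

Glass mass = 2381 t (batch 2477 − LOI 95.92).
Composition: CaO 11.73%, SiO2 88.02%, Al2O3 0.2432%

Each numeric step keeps full float precision at every stage — intermediates appear, rounded to four significant digits, in the printout. Every reported value carries a single rounding — derived quantities, including the three compositions, LOI, glass mass, the yield, the totals, are rebuilt using the weight values on 2381 t of glass at full float precision exactly as shown in either problem or answer.
Oxide-by-oxide delivered mass:
  CaO: 339.9·0.4811 + 206.9·0.5600 = 279.4 t
  SiO2: 1930·0.9950 + 339.9·0.5159 = 2096 t
  Al2O3: 1930·0.003000 = 5.790 t
LOI: 1930·0.002000 + 339.9·0.003000 + 206.9·0.4400 = 95.92 t
batch − LOI leaves glass = 2477 − 95.92 = 2381 t (matching Σ of the oxides)
each oxide over glass, ×100, is wt %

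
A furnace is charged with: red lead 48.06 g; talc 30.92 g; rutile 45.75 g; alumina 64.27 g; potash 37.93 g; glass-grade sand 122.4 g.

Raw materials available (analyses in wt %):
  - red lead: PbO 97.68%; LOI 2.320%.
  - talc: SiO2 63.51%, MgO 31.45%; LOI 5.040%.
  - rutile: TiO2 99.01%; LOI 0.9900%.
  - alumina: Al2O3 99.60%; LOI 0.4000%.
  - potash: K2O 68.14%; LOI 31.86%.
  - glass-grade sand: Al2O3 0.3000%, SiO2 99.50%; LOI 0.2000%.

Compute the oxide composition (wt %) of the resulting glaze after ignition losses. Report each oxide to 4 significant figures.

Glass mass = 333.6 g (batch 349.3 − LOI 15.71).
Composition: PbO 14.07%, K2O 7.747%, Al2O3 19.30%, SiO2 42.39%, TiO2 13.58%, MgO 2.915%

Working values appear with 4-significant-figure rounding in the printout — all arithmetic maintains exact precision at all times. A single rounding finalizes each reported result — all derived quantities are re-derived starting from the weights at 333.6 g of glass at full float precision (the yield, the totals, LOI, glass mass, six oxide percentages), as given in question or answer.
Mass of each oxide from the mix:
  PbO: 48.06·0.9768 = 46.95 g
  K2O: 37.93·0.6814 = 25.85 g
  Al2O3: 64.27·0.9960 + 122.4·0.003000 = 64.38 g
  SiO2: 30.92·0.6351 + 122.4·0.9950 = 141.4 g
  TiO2: 45.75·0.9901 = 45.30 g
  MgO: 30.92·0.3145 = 9.724 g
LOI: 48.06·0.02320 + 30.92·0.05040 + 45.75·0.009900 + 64.27·0.004000 + 37.93·0.3186 + 122.4·0.002000 = 15.71 g
Glass = total batch minus LOI = 349.3 − 15.71 = 333.6 g (= Σ oxide masses)
wt %: oxide over glass, times 100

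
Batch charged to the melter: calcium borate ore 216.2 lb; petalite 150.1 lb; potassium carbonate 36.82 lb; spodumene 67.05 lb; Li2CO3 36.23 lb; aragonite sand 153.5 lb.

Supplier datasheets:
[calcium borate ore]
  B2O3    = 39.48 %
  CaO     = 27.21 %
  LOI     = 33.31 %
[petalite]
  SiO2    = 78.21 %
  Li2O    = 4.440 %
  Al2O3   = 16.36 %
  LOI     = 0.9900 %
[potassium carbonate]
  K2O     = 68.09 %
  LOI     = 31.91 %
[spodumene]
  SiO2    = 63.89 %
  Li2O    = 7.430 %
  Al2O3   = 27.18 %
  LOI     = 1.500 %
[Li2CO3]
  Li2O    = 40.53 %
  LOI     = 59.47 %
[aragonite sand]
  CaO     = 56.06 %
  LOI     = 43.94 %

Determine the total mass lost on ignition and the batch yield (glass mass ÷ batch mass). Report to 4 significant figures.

Working values are printed, with 4-significant-figure rounding, in the working. The working math runs at exact precision at all times. Exactly one rounding is applied to each reported number — all derived quantities, which include the totals, LOI, yield, the six compositions, glass mass, are rebuilt in full float precision, as written in problem or answer, starting from the weights for 484.6 lb of glass.
Each material's LOI contribution:
  calcium borate ore: 216.2 × 0.3331 = 72.02 lb
  petalite: 150.1 × 0.009900 = 1.486 lb
  potassium carbonate: 36.82 × 0.3191 = 11.75 lb
  spodumene: 67.05 × 0.01500 = 1.006 lb
  Li2CO3: 36.23 × 0.5947 = 21.55 lb
  aragonite sand: 153.5 × 0.4394 = 67.45 lb
Total LOI = 175.3 lb
Glass = batch − LOI = 659.9 − 175.3 = 484.6 lb

LOI loss = 175.3 lb; glass = 484.6 lb; yield = 73.44%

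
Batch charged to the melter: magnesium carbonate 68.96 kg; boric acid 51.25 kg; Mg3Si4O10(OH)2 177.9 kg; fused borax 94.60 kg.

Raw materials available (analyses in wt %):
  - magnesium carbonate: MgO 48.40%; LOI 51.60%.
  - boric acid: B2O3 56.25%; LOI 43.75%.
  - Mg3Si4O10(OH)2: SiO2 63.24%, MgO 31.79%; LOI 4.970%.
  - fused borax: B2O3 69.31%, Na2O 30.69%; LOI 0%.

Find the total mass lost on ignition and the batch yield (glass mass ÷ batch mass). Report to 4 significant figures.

LOI loss = 66.85 kg; glass = 325.9 kg; yield = 82.98%

Full precision is held at all times. Intermediates are displayed with 4-significant-digit rounding within the worked lines. Each reported number takes just one rounding; all derived quantities are computed from the weighed amounts for 325.9 kg of glass at full float precision (yield, the four compositions, ignition loss, glass mass, the totals), as they appear in either problem or answer.
Material-by-material LOI:
  magnesium carbonate: 68.96 × 0.5160 = 35.58 kg
  boric acid: 51.25 × 0.4375 = 22.42 kg
  Mg3Si4O10(OH)2: 177.9 × 0.04970 = 8.842 kg
  fused borax: 94.60 × 0 = 0 kg
Total LOI = 66.85 kg
Glass = batch − LOI = 392.7 − 66.85 = 325.9 kg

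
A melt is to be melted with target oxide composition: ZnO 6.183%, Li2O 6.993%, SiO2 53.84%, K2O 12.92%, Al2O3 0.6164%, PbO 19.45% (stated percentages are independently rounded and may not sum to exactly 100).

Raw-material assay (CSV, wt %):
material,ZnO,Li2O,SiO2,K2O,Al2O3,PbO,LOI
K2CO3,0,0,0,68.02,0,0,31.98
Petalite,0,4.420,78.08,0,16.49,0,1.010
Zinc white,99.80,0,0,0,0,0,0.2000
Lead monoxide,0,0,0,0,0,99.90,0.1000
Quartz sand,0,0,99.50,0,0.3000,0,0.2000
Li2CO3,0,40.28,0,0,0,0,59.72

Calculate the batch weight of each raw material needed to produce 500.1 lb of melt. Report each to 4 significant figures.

Batch per 500.1 lb melt:
  K2CO3: 94.99 lb
  Petalite: 13.97 lb
  Zinc white: 30.98 lb
  Lead monoxide: 97.37 lb
  Quartz sand: 259.6 lb
  Li2CO3: 85.29 lb
Total batch = 582.2 lb; LOI loss = 82.13 lb; yield = 85.89%

In-progress results are displayed, with 4-significant-digit rounding, across the worked steps. Full precision is kept end to end. Each reported figure includes exactly one rounding; all derived quantities (the six compositions, the totals, yield, LOI, net glass mass) are recomputed at exact precision using the weight values on 500.1 lb of glass, as they appear in the question or the answer.
Target masses of each oxide per 500.1 lb melt:
  ZnO: 6.183% × 500.1 = 30.92 lb
  Li2O: 6.993% × 500.1 = 34.97 lb
  SiO2: 53.84% × 500.1 = 269.3 lb
  K2O: 12.92% × 500.1 = 64.61 lb
  Al2O3: 0.6164% × 500.1 = 3.083 lb
  PbO: 19.45% × 500.1 = 97.27 lb
Verifying the oxide balance on the weights just shown, under the basis named above (sum by sum, the targets are met within answer rounding):
  ZnO: 30.98·0.9980 = 30.92 lb (target 30.92 lb)
  Li2O: 13.97·0.04420 + 85.29·0.4028 = 34.97 lb (target 34.97 lb)
  SiO2: 13.97·0.7808 + 259.6·0.9950 = 269.2 lb (target 269.3 lb)
  K2O: 94.99·0.6802 = 64.61 lb (target 64.61 lb)
  Al2O3: 13.97·0.1649 + 259.6·0.003000 = 3.082 lb (target 3.083 lb)
  PbO: 97.37·0.9990 = 97.27 lb (target 97.27 lb)
The glass-mass cross-check: total batch − LOI = 500.1 lb (targets for the oxides total 500.1 lb; the stated basis being 500.1 lb — differing by rounding only).
Whole-batch sum: Σ batch = 582.2 lb; LOI loss = Σ batch·LOI = 82.13 lb; yield, glass over the total, = 85.89%.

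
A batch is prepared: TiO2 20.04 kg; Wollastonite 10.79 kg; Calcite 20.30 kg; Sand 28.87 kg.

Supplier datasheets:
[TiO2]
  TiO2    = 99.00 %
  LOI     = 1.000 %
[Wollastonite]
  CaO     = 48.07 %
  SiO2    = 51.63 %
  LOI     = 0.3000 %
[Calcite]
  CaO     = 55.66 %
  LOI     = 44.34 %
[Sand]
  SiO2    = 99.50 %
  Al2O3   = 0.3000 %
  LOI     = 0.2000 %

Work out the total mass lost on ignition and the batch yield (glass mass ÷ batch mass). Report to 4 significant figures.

LOI loss = 9.292 kg; glass = 70.71 kg; yield = 88.39%

The intermediate values are displayed (rounded to 4 significant digits) in the working; all internal work holds exact precision in every operation — a single rounding produces every reported result — all derived quantities are computed in full precision (net glass mass, four oxide percentages, ignition loss, totals, yield) from the weighed amounts at 70.71 kg of glass as given in the problem or answer text.
Ignition loss by material:
  TiO2: 20.04 × 0.01000 = 0.2004 kg
  Wollastonite: 10.79 × 0.003000 = 0.03237 kg
  Calcite: 20.30 × 0.4434 = 9.001 kg
  Sand: 28.87 × 0.002000 = 0.05774 kg
Total LOI = 9.292 kg
Glass = batch − LOI = 80.00 − 9.292 = 70.71 kg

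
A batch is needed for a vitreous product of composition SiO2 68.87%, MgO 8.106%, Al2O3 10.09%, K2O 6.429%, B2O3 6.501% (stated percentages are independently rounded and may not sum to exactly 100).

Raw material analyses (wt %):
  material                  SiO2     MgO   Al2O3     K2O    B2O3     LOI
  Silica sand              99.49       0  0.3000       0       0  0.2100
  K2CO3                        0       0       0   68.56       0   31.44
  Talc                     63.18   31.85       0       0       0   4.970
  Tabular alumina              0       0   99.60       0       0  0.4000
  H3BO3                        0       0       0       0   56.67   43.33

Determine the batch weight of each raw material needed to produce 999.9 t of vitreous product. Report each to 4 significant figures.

Mid-chain values appear rounded to four significant digits in the working. Each numeric step runs at full precision at every stage; each reported value is rounded once only; derived quantities, which include the yield, glass mass, LOI, the five compositions, totals, are recomputed at full precision, as set out in problem or answer, from the batch weights for 999.9 t of glass.
Target oxide masses per 999.9 t vitreous product:
  SiO2: 68.87% × 999.9 = 688.6 t
  MgO: 8.106% × 999.9 = 81.05 t
  Al2O3: 10.09% × 999.9 = 100.9 t
  K2O: 6.429% × 999.9 = 64.28 t
  B2O3: 6.501% × 999.9 = 65.00 t
Per-oxide balance check using the reported weights, relative to the basis at hand (summed amounts equal target values modulo rounding of the values):
  SiO2: 530.6·0.9949 + 254.5·0.6318 = 688.7 t (target 688.6 t)
  MgO: 254.5·0.3185 = 81.06 t (target 81.05 t)
  Al2O3: 530.6·0.003000 + 99.70·0.9960 = 100.9 t (target 100.9 t)
  K2O: 93.76·0.6856 = 64.28 t (target 64.28 t)
  B2O3: 114.7·0.5667 = 65.00 t (target 65.00 t)
Mass balance on the glass: batch Σ − ignition loss = 999.9 t (the targets, summed, come to 999.9 t; basis as stated: 999.9 t — any gap is answer rounding).
Summing the batch: Σ batch = 1093 t; the LOI term Σ batch·LOI equals 93.34 t; the yield ratio, glass ÷ batch: 91.46%.

Batch per 999.9 t vitreous product:
  Silica sand: 530.6 t
  K2CO3: 93.76 t
  Talc: 254.5 t
  Tabular alumina: 99.70 t
  H3BO3: 114.7 t
Total batch = 1093 t; LOI loss = 93.34 t; yield = 91.46%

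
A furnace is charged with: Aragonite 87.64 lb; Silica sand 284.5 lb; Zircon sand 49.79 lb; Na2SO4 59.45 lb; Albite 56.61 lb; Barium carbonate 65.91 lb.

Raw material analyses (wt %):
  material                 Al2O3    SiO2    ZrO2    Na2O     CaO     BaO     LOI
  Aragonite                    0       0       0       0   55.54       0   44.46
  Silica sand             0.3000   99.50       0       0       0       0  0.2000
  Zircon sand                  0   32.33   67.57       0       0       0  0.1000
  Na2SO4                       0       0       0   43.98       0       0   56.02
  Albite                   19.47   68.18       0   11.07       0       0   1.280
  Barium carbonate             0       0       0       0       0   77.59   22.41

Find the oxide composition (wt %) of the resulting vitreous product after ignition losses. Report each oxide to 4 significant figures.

All arithmetic keeps exact precision through every step; mid-chain values appear, with 4-significant-digit rounding, at each printed step; exactly one rounding lands on every reported value; the derived quantities (yield, the totals, six oxide percentages, glass mass, ignition loss) are carried at full precision using the weight values on 515.5 lb of glass, as they appear in question or answer.
Delivered oxide masses:
  Al2O3: 284.5·0.003000 + 56.61·0.1947 = 11.88 lb
  SiO2: 284.5·0.9950 + 49.79·0.3233 + 56.61·0.6818 = 337.8 lb
  ZrO2: 49.79·0.6757 = 33.64 lb
  Na2O: 59.45·0.4398 + 56.61·0.1107 = 32.41 lb
  CaO: 87.64·0.5554 = 48.68 lb
  BaO: 65.91·0.7759 = 51.14 lb
LOI: 87.64·0.4446 + 284.5·0.002000 + 49.79·0.001000 + 59.45·0.5602 + 56.61·0.01280 + 65.91·0.2241 = 88.38 lb
The glass mass, total less LOI, = 603.9 − 88.38 = 515.5 lb (= the summed oxide contributions)
wt % = oxide mass / glass mass × 100

Glass mass = 515.5 lb (batch 603.9 − LOI 88.38).
Composition: Al2O3 2.304%, SiO2 65.52%, ZrO2 6.526%, Na2O 6.287%, CaO 9.442%, BaO 9.920%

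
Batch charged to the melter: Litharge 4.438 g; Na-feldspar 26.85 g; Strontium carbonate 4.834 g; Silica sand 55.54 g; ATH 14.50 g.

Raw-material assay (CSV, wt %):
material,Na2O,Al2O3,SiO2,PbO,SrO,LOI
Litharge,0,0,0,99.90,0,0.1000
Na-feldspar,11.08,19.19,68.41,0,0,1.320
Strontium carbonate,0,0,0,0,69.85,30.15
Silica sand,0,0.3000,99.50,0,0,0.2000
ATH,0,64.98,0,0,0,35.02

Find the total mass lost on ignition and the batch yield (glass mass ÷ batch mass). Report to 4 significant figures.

In-progress results are shown, with 4-significant-digit rounding, within the worked lines. All internal work carries full precision end to end; every reported result takes a single rounding. All derived quantities (ignition loss, glass mass, yield, totals, the five compositions) are carried at full float precision using the weight values on 99.16 g of glass precisely as stated by the question or the answer.
LOI of each material in turn:
  Litharge: 4.438 × 0.001000 = 0.004438 g
  Na-feldspar: 26.85 × 0.01320 = 0.3544 g
  Strontium carbonate: 4.834 × 0.3015 = 1.457 g
  Silica sand: 55.54 × 0.002000 = 0.1111 g
  ATH: 14.50 × 0.3502 = 5.078 g
Total LOI = 7.005 g
Glass = batch − LOI = 106.2 − 7.005 = 99.16 g

LOI loss = 7.005 g; glass = 99.16 g; yield = 93.40%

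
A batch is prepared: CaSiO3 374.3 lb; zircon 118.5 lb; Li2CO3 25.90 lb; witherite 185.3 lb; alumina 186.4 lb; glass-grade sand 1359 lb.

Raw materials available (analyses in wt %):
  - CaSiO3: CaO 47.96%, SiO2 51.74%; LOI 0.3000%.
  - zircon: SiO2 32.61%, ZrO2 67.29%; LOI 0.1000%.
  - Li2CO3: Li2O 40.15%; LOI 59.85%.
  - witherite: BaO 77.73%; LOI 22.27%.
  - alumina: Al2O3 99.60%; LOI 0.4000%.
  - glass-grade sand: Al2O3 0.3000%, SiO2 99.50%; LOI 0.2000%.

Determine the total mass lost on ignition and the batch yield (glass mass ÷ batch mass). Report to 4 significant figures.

In-progress results are printed rounded to four significant digits when written out — all arithmetic maintains full float precision in all steps. Every reported result takes just one rounding. All derived quantities (the totals, six oxide percentages, yield, LOI, net glass mass) are carried using the weight values at 2188 lb of glass in exact precision, as they appear in the problem or the answer.
LOI of each material in turn:
  CaSiO3: 374.3 × 0.003000 = 1.123 lb
  zircon: 118.5 × 0.001000 = 0.1185 lb
  Li2CO3: 25.90 × 0.5985 = 15.50 lb
  witherite: 185.3 × 0.2227 = 41.27 lb
  alumina: 186.4 × 0.004000 = 0.7456 lb
  glass-grade sand: 1359 × 0.002000 = 2.718 lb
Total LOI = 61.47 lb
Glass = batch − LOI = 2249 − 61.47 = 2188 lb

LOI loss = 61.47 lb; glass = 2188 lb; yield = 97.27%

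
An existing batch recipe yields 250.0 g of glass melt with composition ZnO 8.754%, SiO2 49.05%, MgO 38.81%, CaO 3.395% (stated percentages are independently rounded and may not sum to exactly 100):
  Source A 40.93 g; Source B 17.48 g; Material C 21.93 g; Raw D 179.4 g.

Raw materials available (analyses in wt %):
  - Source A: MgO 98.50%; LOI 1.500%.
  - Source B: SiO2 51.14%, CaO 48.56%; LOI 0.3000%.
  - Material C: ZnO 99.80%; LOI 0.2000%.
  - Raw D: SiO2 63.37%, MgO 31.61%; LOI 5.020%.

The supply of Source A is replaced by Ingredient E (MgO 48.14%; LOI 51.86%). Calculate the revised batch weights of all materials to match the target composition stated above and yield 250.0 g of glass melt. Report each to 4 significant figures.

Intermediates are shown rounded off to 4 significant digits when written out — the working math runs at exact precision at every stage — a single rounding completes each reported value — derived quantities are rebuilt from the batch weights at 250.0 g of glass in exact precision (the four compositions, the totals, yield, ignition loss, glass mass) as quoted within the problem or the answer.
The oxide mass targets at 250.0 g glass melt:
  ZnO: 8.754% × 250.0 = 21.88 g
  SiO2: 49.05% × 250.0 = 122.6 g
  MgO: 38.81% × 250.0 = 97.02 g
  CaO: 3.395% × 250.0 = 8.488 g
Verifying the oxide balance with the batch weights as given, on the stated basis (oxide sums agree with the targets net of answer rounding effects):
  ZnO: 21.93·0.9980 = 21.89 g (target 21.88 g)
  SiO2: 17.48·0.5114 + 179.4·0.6337 = 122.6 g (target 122.6 g)
  MgO: 83.75·0.4814 + 179.4·0.3161 = 97.03 g (target 97.02 g)
  CaO: 17.48·0.4856 = 8.488 g (target 8.488 g)
Consistency of the glass mass: the batch minus its LOI: 250.0 g (oxide target masses add up to 250.0 g; versus the stated basis of 250.0 g — a pure rounding effect).
Summing the batch: Σ batch = 302.6 g; the LOI term Σ batch·LOI equals 52.53 g; yield, glass over the total, = 82.64%.

Revised batch per 250.0 g glass melt:
  Ingredient E: 83.75 g
  Source B: 17.48 g
  Material C: 21.93 g
  Raw D: 179.4 g
Total batch = 302.6 g; LOI loss = 52.53 g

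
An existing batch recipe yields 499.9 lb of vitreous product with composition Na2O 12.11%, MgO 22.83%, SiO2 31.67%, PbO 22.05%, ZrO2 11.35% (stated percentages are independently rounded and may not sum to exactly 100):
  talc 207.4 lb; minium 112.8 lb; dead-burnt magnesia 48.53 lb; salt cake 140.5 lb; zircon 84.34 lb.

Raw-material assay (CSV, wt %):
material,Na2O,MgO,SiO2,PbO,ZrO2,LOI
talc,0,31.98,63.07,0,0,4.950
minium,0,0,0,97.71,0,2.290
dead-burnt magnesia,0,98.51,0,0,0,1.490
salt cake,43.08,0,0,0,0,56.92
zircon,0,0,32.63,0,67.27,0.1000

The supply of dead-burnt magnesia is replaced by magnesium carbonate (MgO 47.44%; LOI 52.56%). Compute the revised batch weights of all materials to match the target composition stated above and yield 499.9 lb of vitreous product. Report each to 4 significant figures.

The intermediate values are shown rounded to four significant digits on the page; every computation keeps full precision at all times; each reported value is rounded only once; derived quantities (LOI, yield, five oxide percentages, net glass mass, the totals) are re-derived using the weight values on 499.9 lb of glass in full float precision exactly as printed in the problem or answer text.
Oxide mass targets, per 499.9 lb vitreous product:
  Na2O: 12.11% × 499.9 = 60.54 lb
  MgO: 22.83% × 499.9 = 114.1 lb
  SiO2: 31.67% × 499.9 = 158.3 lb
  PbO: 22.05% × 499.9 = 110.2 lb
  ZrO2: 11.35% × 499.9 = 56.74 lb
Verifying the oxide balance from the weights as reported, on the stated basis (sums match the target masses net of answer rounding effects):
  Na2O: 140.5·0.4308 = 60.53 lb (target 60.54 lb)
  MgO: 207.4·0.3198 + 100.8·0.4744 = 114.1 lb (target 114.1 lb)
  SiO2: 207.4·0.6307 + 84.34·0.3263 = 158.3 lb (target 158.3 lb)
  PbO: 112.8·0.9771 = 110.2 lb (target 110.2 lb)
  ZrO2: 84.34·0.6727 = 56.74 lb (target 56.74 lb)
The glass-mass cross-check: batch total minus LOI = 500.0 lb (per-oxide target masses sum to 499.9 lb; with the basis standing at 499.9 lb — gaps are rounding artifacts).
Adding the batch up: Σ batch = 645.8 lb; the LOI term Σ batch·LOI equals 145.9 lb; yield: glass divided by total = 77.41%.

Revised batch per 499.9 lb vitreous product:
  talc: 207.4 lb
  minium: 112.8 lb
  magnesium carbonate: 100.8 lb
  salt cake: 140.5 lb
  zircon: 84.34 lb
Total batch = 645.8 lb; LOI loss = 145.9 lb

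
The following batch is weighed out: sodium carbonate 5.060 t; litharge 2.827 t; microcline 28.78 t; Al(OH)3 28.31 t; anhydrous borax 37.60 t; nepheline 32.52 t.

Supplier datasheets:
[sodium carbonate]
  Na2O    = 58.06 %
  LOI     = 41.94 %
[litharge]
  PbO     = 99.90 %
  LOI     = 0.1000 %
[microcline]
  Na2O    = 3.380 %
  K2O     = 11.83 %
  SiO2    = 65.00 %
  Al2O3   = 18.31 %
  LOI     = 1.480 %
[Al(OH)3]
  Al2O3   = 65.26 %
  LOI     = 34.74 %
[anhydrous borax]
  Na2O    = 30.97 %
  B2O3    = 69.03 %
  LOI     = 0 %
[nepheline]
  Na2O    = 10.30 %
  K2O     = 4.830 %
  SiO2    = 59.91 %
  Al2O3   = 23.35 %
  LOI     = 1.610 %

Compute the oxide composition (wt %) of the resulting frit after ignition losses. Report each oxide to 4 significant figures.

Glass mass = 122.2 t (batch 135.1 − LOI 12.91).
Composition: PbO 2.311%, Na2O 15.47%, K2O 4.072%, SiO2 31.25%, B2O3 21.24%, Al2O3 25.65%

Every computation carries exact precision from start to finish; intermediates are displayed rounded to four significant figures in the working. Each reported result receives exactly one rounding — all derived quantities (yield, six oxide percentages, glass mass, totals, ignition loss) are rebuilt from the weighed amounts for 122.2 t of glass in full precision, as written in the question or the answer.
Delivered oxide masses:
  PbO: 2.827·0.9990 = 2.824 t
  Na2O: 5.060·0.5806 + 28.78·0.03380 + 37.60·0.3097 + 32.52·0.1030 = 18.90 t
  K2O: 28.78·0.1183 + 32.52·0.04830 = 4.975 t
  SiO2: 28.78·0.6500 + 32.52·0.5991 = 38.19 t
  B2O3: 37.60·0.6903 = 25.96 t
  Al2O3: 28.78·0.1831 + 28.31·0.6526 + 32.52·0.2335 = 31.34 t
LOI: 5.060·0.4194 + 2.827·0.001000 + 28.78·0.01480 + 28.31·0.3474 + 32.52·0.01610 = 12.91 t
batch − LOI leaves glass = 135.1 − 12.91 = 122.2 t (= Σ oxide masses)
wt %: oxide over glass, times 100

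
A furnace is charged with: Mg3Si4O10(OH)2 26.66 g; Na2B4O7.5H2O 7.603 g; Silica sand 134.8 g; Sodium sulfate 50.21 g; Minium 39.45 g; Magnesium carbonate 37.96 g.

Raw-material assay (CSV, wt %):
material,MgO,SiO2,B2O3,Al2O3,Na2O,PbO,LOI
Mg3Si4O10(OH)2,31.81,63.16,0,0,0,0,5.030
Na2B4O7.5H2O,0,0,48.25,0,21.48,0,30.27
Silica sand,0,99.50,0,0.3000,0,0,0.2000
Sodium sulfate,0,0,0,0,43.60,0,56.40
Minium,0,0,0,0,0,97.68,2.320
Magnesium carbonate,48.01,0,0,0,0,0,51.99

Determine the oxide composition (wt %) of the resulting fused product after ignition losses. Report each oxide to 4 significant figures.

Glass mass = 243.8 g (batch 296.7 − LOI 52.88).
Composition: MgO 10.95%, SiO2 61.92%, B2O3 1.505%, Al2O3 0.1659%, Na2O 9.649%, PbO 15.81%

Rounding to four significant digits applies to each in-between result as printed; each numeric step runs at full precision all the way through — each reported figure is rounded just once — all derived quantities, which include six oxide percentages, net glass mass, the yield, the totals, LOI, are rebuilt at full precision, as given in problem or answer, starting from the weights on 243.8 g of glass.
Oxide-by-oxide delivered mass:
  MgO: 26.66·0.3181 + 37.96·0.4801 = 26.71 g
  SiO2: 26.66·0.6316 + 134.8·0.9950 = 151.0 g
  B2O3: 7.603·0.4825 = 3.668 g
  Al2O3: 134.8·0.003000 = 0.4044 g
  Na2O: 7.603·0.2148 + 50.21·0.4360 = 23.52 g
  PbO: 39.45·0.9768 = 38.53 g
LOI: 26.66·0.05030 + 7.603·0.3027 + 134.8·0.002000 + 50.21·0.5640 + 39.45·0.02320 + 37.96·0.5199 = 52.88 g
Glass mass = batch − LOI = 296.7 − 52.88 = 243.8 g (consistent with Σ oxide mass)
each oxide over glass, ×100, is wt %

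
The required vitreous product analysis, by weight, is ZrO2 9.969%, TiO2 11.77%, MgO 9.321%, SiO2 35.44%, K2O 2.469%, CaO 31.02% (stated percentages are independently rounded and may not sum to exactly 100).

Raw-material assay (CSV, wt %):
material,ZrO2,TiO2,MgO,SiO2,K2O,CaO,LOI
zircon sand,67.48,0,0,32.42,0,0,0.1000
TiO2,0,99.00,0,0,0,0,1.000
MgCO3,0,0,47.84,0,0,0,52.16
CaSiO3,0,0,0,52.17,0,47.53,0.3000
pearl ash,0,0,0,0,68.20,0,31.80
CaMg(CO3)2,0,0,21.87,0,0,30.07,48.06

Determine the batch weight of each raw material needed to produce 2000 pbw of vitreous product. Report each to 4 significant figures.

Batch per 2000 pbw vitreous product:
  zircon sand: 295.5 pbw
  TiO2: 237.8 pbw
  MgCO3: 295.6 pbw
  CaSiO3: 1175 pbw
  pearl ash: 72.40 pbw
  CaMg(CO3)2: 205.9 pbw
Total batch = 2282 pbw; LOI loss = 282.4 pbw; yield = 87.63%

Values along the way are displayed with 4-significant-figure rounding in the printout — every computation carries full precision through every step; each reported value includes exactly one rounding — derived quantities are recomputed starting from the weights at 2000 pbw of glass in full precision (six oxide percentages, ignition loss, net glass mass, totals, yield), exactly as shown in the problem or the answer.
The oxide mass targets at 2000 pbw vitreous product:
  ZrO2: 9.969% × 2000 = 199.4 pbw
  TiO2: 11.77% × 2000 = 235.4 pbw
  MgO: 9.321% × 2000 = 186.4 pbw
  SiO2: 35.44% × 2000 = 708.8 pbw
  K2O: 2.469% × 2000 = 49.38 pbw
  CaO: 31.02% × 2000 = 620.4 pbw
Sums-versus-targets review using the reported weights, for the quoted basis mass (every target is met by its sum inside rounding margins):
  ZrO2: 295.5·0.6748 = 199.4 pbw (target 199.4 pbw)
  TiO2: 237.8·0.9900 = 235.4 pbw (target 235.4 pbw)
  MgO: 295.6·0.4784 + 205.9·0.2187 = 186.4 pbw (target 186.4 pbw)
  SiO2: 295.5·0.3242 + 1175·0.5217 = 708.8 pbw (target 708.8 pbw)
  K2O: 72.40·0.6820 = 49.38 pbw (target 49.38 pbw)
  CaO: 1175·0.4753 + 205.9·0.3007 = 620.4 pbw (target 620.4 pbw)
The glass-mass cross-check: total charge less LOI = 2000 pbw (per-oxide target masses sum to 2000 pbw; versus the stated basis of 2000 pbw — a pure rounding effect).
Batch grand total — Σ batch = 2282 pbw; LOI loss = Σ batch·LOI = 282.4 pbw; as yield: glass ÷ batch → 87.63%.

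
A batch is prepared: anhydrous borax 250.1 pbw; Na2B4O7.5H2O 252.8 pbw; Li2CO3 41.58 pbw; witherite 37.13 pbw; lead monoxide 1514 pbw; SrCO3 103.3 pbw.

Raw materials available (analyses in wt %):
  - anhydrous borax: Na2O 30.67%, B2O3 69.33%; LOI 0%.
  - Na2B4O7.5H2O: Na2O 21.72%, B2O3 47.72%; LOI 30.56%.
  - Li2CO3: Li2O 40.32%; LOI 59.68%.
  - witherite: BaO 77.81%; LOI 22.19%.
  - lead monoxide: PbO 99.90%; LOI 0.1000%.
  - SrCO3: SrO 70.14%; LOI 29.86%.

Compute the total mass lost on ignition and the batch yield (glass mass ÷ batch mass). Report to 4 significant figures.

Values along the way are displayed (rounded to four significant figures) as written; the working math maintains exact precision at each step; each reported result is rounded exactly once — the derived quantities (totals, LOI, yield, net glass mass, six oxide percentages) are re-derived at exact precision using the weight values on 2056 pbw of glass precisely as stated by the problem or the answer.
LOI of each material in turn:
  anhydrous borax: 250.1 × 0 = 0 pbw
  Na2B4O7.5H2O: 252.8 × 0.3056 = 77.26 pbw
  Li2CO3: 41.58 × 0.5968 = 24.81 pbw
  witherite: 37.13 × 0.2219 = 8.239 pbw
  lead monoxide: 1514 × 0.001000 = 1.514 pbw
  SrCO3: 103.3 × 0.2986 = 30.85 pbw
Total LOI = 142.7 pbw
Glass = batch − LOI = 2199 − 142.7 = 2056 pbw

LOI loss = 142.7 pbw; glass = 2056 pbw; yield = 93.51%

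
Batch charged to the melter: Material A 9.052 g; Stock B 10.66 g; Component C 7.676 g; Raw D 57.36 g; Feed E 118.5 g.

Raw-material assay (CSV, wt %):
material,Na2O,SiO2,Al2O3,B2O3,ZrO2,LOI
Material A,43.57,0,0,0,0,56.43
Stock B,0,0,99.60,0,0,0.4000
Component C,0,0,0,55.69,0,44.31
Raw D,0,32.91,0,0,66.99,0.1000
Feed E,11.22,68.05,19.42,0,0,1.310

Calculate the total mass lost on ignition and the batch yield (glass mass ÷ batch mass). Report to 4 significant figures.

In-progress results are printed rounded to four significant figures on the page. The whole derivation holds full float precision through the solve — every reported figure undergoes a single rounding — the derived quantities, including totals, the five compositions, LOI, net glass mass, yield, are re-derived from the batch weights per 193.1 g of glass in full precision, as they appear in question or answer.
Ignition loss by material:
  Material A: 9.052 × 0.5643 = 5.108 g
  Stock B: 10.66 × 0.004000 = 0.04264 g
  Component C: 7.676 × 0.4431 = 3.401 g
  Raw D: 57.36 × 0.001000 = 0.05736 g
  Feed E: 118.5 × 0.01310 = 1.552 g
Total LOI = 10.16 g
Glass = batch − LOI = 203.2 − 10.16 = 193.1 g

LOI loss = 10.16 g; glass = 193.1 g; yield = 95.00%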